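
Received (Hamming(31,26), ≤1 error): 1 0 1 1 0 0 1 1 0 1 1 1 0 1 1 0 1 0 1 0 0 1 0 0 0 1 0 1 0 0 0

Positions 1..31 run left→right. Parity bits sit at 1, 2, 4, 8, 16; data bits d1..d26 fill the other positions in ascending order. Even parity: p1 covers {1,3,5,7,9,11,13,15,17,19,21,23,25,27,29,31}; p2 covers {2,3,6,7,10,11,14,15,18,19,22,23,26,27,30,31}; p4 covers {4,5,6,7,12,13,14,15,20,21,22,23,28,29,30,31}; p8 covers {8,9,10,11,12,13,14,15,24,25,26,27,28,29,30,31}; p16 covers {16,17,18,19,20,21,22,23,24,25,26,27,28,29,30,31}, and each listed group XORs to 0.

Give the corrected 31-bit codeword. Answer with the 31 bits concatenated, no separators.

1011001101110110101001100101000

s1 (pos 1,3,5,7,9,11,13,15,17,19,21,23,25,27,29,31): 1⊕1⊕0⊕1⊕0⊕1⊕0⊕1⊕1⊕1⊕0⊕0⊕0⊕0⊕0⊕0 = 1
s2 (pos 2,3,6,7,10,11,14,15,18,19,22,23,26,27,30,31): 0⊕1⊕0⊕1⊕1⊕1⊕1⊕1⊕0⊕1⊕1⊕0⊕1⊕0⊕0⊕0 = 1
s4 (pos 4,5,6,7,12,13,14,15,20,21,22,23,28,29,30,31): 1⊕0⊕0⊕1⊕1⊕0⊕1⊕1⊕0⊕0⊕1⊕0⊕1⊕0⊕0⊕0 = 1
s8 (pos 8,9,10,11,12,13,14,15,24,25,26,27,28,29,30,31): 1⊕0⊕1⊕1⊕1⊕0⊕1⊕1⊕0⊕0⊕1⊕0⊕1⊕0⊕0⊕0 = 0
s16 (pos 16,17,18,19,20,21,22,23,24,25,26,27,28,29,30,31): 0⊕1⊕0⊕1⊕0⊕0⊕1⊕0⊕0⊕0⊕1⊕0⊕1⊕0⊕0⊕0 = 1
Syndrome s16…s1 = 10111 → error at position 23.
Flip position 23: 1011001101110110101001000101000 → 1011001101110110101001100101000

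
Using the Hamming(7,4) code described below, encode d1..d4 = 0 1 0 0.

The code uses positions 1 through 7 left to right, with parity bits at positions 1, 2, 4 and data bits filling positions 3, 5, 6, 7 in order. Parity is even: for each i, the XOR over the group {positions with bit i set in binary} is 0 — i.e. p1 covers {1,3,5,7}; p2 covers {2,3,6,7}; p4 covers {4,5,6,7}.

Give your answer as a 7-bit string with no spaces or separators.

Place data at non-parity positions: p1 p2 0 p4 1 0 0
p1 (pos 1,3,5,7): XOR of data positions = 0⊕1⊕0 = 1
p2 (pos 2,3,6,7): XOR of data positions = 0⊕0⊕0 = 0
p4 (pos 4,5,6,7): XOR of data positions = 1⊕0⊕0 = 1
Codeword: 1001100

1001100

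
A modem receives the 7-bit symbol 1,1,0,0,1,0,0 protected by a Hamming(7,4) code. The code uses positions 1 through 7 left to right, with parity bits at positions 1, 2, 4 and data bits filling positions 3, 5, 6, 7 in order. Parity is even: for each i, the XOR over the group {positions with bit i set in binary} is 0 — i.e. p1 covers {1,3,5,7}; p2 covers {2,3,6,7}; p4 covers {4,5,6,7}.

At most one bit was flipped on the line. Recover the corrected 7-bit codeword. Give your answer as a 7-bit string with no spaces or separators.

1100110

s1 (pos 1,3,5,7): 1⊕0⊕1⊕0 = 0
s2 (pos 2,3,6,7): 1⊕0⊕0⊕0 = 1
s4 (pos 4,5,6,7): 0⊕1⊕0⊕0 = 1
Syndrome s4…s1 = 110 → error at position 6.
Flip position 6: 1100100 → 1100110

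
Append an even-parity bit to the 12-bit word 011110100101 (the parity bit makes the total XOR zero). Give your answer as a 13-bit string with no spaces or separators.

XOR of the 12 data bits: 0⊕1⊕1⊕1⊕1⊕0⊕1⊕0⊕0⊕1⊕0⊕1 = 1
Parity bit = 1 (so all 13 bits XOR to 0).

0111101001011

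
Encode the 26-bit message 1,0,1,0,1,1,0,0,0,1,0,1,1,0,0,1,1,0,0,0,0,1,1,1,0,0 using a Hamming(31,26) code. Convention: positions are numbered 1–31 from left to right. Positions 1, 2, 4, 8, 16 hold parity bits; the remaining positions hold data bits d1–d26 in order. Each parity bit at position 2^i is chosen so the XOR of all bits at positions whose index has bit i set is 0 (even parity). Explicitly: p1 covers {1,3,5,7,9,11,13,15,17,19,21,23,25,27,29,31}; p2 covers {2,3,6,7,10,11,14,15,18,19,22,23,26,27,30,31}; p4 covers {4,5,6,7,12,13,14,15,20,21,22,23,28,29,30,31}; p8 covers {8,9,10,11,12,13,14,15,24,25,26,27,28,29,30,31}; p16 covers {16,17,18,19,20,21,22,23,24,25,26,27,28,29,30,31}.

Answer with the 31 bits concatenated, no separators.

Place data at non-parity positions: p1 p2 1 p4 0 1 0 p8 1 1 0 0 0 1 0 p16 1 1 0 0 1 1 0 0 0 0 1 1 1 0 0
p1 (pos 1,3,5,7,9,11,13,15,17,19,21,23,25,27,29,31): XOR of data positions = 1⊕0⊕0⊕1⊕0⊕0⊕0⊕1⊕0⊕1⊕0⊕0⊕1⊕1⊕0 = 0
p2 (pos 2,3,6,7,10,11,14,15,18,19,22,23,26,27,30,31): XOR of data positions = 1⊕1⊕0⊕1⊕0⊕1⊕0⊕1⊕0⊕1⊕0⊕0⊕1⊕0⊕0 = 1
p4 (pos 4,5,6,7,12,13,14,15,20,21,22,23,28,29,30,31): XOR of data positions = 0⊕1⊕0⊕0⊕0⊕1⊕0⊕0⊕1⊕1⊕0⊕1⊕1⊕0⊕0 = 0
p8 (pos 8,9,10,11,12,13,14,15,24,25,26,27,28,29,30,31): XOR of data positions = 1⊕1⊕0⊕0⊕0⊕1⊕0⊕0⊕0⊕0⊕1⊕1⊕1⊕0⊕0 = 0
p16 (pos 16,17,18,19,20,21,22,23,24,25,26,27,28,29,30,31): XOR of data positions = 1⊕1⊕0⊕0⊕1⊕1⊕0⊕0⊕0⊕0⊕1⊕1⊕1⊕0⊕0 = 1
Codeword: 0110010011000101110011000011100

0110010011000101110011000011100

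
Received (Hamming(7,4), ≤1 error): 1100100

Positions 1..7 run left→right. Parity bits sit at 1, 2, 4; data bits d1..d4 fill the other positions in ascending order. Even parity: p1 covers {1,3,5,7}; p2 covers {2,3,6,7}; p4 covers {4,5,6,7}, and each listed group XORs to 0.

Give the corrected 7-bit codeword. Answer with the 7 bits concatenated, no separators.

s1 (pos 1,3,5,7): 1⊕0⊕1⊕0 = 0
s2 (pos 2,3,6,7): 1⊕0⊕0⊕0 = 1
s4 (pos 4,5,6,7): 0⊕1⊕0⊕0 = 1
Syndrome s4…s1 = 110 → error at position 6.
Flip position 6: 1100100 → 1100110

1100110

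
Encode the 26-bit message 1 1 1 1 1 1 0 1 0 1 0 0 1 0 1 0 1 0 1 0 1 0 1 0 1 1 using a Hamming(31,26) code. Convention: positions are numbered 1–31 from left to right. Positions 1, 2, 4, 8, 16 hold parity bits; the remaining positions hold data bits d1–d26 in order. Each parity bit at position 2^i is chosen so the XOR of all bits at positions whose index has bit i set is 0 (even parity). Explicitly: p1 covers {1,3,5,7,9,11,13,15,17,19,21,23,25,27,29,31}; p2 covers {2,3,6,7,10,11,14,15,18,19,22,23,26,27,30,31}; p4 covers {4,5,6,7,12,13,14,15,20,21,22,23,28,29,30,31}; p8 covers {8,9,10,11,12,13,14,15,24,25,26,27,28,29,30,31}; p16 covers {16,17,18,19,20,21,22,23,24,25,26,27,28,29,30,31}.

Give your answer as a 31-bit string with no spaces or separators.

1010111111010100010101010101011

Place data at non-parity positions: p1 p2 1 p4 1 1 1 p8 1 1 0 1 0 1 0 p16 0 1 0 1 0 1 0 1 0 1 0 1 0 1 1
p1 (pos 1,3,5,7,9,11,13,15,17,19,21,23,25,27,29,31): XOR of data positions = 1⊕1⊕1⊕1⊕0⊕0⊕0⊕0⊕0⊕0⊕0⊕0⊕0⊕0⊕1 = 1
p2 (pos 2,3,6,7,10,11,14,15,18,19,22,23,26,27,30,31): XOR of data positions = 1⊕1⊕1⊕1⊕0⊕1⊕0⊕1⊕0⊕1⊕0⊕1⊕0⊕1⊕1 = 0
p4 (pos 4,5,6,7,12,13,14,15,20,21,22,23,28,29,30,31): XOR of data positions = 1⊕1⊕1⊕1⊕0⊕1⊕0⊕1⊕0⊕1⊕0⊕1⊕0⊕1⊕1 = 0
p8 (pos 8,9,10,11,12,13,14,15,24,25,26,27,28,29,30,31): XOR of data positions = 1⊕1⊕0⊕1⊕0⊕1⊕0⊕1⊕0⊕1⊕0⊕1⊕0⊕1⊕1 = 1
p16 (pos 16,17,18,19,20,21,22,23,24,25,26,27,28,29,30,31): XOR of data positions = 0⊕1⊕0⊕1⊕0⊕1⊕0⊕1⊕0⊕1⊕0⊕1⊕0⊕1⊕1 = 0
Codeword: 1010111111010100010101010101011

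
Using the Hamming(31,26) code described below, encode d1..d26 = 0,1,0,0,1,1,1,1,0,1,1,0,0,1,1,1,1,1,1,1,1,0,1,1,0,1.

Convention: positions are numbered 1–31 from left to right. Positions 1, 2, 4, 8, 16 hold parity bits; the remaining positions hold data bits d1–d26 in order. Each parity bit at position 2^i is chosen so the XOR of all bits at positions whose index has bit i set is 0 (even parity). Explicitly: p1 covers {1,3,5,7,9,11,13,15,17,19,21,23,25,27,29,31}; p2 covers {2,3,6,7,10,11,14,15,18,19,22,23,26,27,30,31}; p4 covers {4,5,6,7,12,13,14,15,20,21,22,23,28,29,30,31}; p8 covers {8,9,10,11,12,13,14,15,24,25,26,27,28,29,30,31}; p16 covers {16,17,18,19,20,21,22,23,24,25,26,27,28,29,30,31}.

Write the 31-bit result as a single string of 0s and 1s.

0101100011110111001111111101101

Place data at non-parity positions: p1 p2 0 p4 1 0 0 p8 1 1 1 1 0 1 1 p16 0 0 1 1 1 1 1 1 1 1 0 1 1 0 1
p1 (pos 1,3,5,7,9,11,13,15,17,19,21,23,25,27,29,31): XOR of data positions = 0⊕1⊕0⊕1⊕1⊕0⊕1⊕0⊕1⊕1⊕1⊕1⊕0⊕1⊕1 = 0
p2 (pos 2,3,6,7,10,11,14,15,18,19,22,23,26,27,30,31): XOR of data positions = 0⊕0⊕0⊕1⊕1⊕1⊕1⊕0⊕1⊕1⊕1⊕1⊕0⊕0⊕1 = 1
p4 (pos 4,5,6,7,12,13,14,15,20,21,22,23,28,29,30,31): XOR of data positions = 1⊕0⊕0⊕1⊕0⊕1⊕1⊕1⊕1⊕1⊕1⊕1⊕1⊕0⊕1 = 1
p8 (pos 8,9,10,11,12,13,14,15,24,25,26,27,28,29,30,31): XOR of data positions = 1⊕1⊕1⊕1⊕0⊕1⊕1⊕1⊕1⊕1⊕0⊕1⊕1⊕0⊕1 = 0
p16 (pos 16,17,18,19,20,21,22,23,24,25,26,27,28,29,30,31): XOR of data positions = 0⊕0⊕1⊕1⊕1⊕1⊕1⊕1⊕1⊕1⊕0⊕1⊕1⊕0⊕1 = 1
Codeword: 0101100011110111001111111101101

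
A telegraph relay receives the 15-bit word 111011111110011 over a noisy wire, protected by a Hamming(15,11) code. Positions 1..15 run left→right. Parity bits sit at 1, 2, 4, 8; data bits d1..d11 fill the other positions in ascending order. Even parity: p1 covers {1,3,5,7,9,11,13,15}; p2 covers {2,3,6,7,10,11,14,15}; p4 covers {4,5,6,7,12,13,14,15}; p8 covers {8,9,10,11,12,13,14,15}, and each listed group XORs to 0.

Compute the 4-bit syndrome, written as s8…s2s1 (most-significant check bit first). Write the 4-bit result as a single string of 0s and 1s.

s1 (pos 1,3,5,7,9,11,13,15): 1⊕1⊕1⊕1⊕1⊕1⊕0⊕1 = 1
s2 (pos 2,3,6,7,10,11,14,15): 1⊕1⊕1⊕1⊕1⊕1⊕1⊕1 = 0
s4 (pos 4,5,6,7,12,13,14,15): 0⊕1⊕1⊕1⊕0⊕0⊕1⊕1 = 1
s8 (pos 8,9,10,11,12,13,14,15): 1⊕1⊕1⊕1⊕0⊕0⊕1⊕1 = 0
Syndrome s8…s1 = 0101 → error at position 5.

0101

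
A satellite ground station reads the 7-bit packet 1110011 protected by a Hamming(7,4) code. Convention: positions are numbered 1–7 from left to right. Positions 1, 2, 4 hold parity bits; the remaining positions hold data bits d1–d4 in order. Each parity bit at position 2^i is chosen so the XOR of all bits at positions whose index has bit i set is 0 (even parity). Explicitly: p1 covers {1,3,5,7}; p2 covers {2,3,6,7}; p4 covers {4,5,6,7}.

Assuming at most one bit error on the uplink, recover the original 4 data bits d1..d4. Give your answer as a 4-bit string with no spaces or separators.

s1 (pos 1,3,5,7): 1⊕1⊕0⊕1 = 1
s2 (pos 2,3,6,7): 1⊕1⊕1⊕1 = 0
s4 (pos 4,5,6,7): 0⊕0⊕1⊕1 = 0
Syndrome s4…s1 = 001 → error at position 1.
Flip position 1: 1110011 → 0110011
Read data bits from positions 3,5,6,7: 1011

1011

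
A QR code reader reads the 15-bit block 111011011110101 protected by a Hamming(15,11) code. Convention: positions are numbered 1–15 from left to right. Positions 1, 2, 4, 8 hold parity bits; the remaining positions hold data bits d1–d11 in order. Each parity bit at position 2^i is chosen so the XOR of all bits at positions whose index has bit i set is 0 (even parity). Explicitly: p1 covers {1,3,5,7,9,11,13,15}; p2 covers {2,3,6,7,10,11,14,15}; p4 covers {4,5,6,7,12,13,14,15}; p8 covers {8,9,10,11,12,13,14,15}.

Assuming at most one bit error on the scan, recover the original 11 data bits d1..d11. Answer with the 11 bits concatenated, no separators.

11101110101

s1 (pos 1,3,5,7,9,11,13,15): 1⊕1⊕1⊕0⊕1⊕1⊕1⊕1 = 1
s2 (pos 2,3,6,7,10,11,14,15): 1⊕1⊕1⊕0⊕1⊕1⊕0⊕1 = 0
s4 (pos 4,5,6,7,12,13,14,15): 0⊕1⊕1⊕0⊕0⊕1⊕0⊕1 = 0
s8 (pos 8,9,10,11,12,13,14,15): 1⊕1⊕1⊕1⊕0⊕1⊕0⊕1 = 0
Syndrome s8…s1 = 0001 → error at position 1.
Flip position 1: 111011011110101 → 011011011110101
Read data bits from positions 3,5,6,7,9,10,11,12,13,14,15: 11101110101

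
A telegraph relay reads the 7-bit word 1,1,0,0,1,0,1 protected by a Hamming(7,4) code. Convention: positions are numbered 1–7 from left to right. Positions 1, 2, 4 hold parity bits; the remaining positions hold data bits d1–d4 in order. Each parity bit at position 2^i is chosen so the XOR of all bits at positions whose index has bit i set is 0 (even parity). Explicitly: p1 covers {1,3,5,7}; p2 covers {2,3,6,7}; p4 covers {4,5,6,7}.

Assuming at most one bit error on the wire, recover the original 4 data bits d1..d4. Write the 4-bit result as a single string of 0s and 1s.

s1 (pos 1,3,5,7): 1⊕0⊕1⊕1 = 1
s2 (pos 2,3,6,7): 1⊕0⊕0⊕1 = 0
s4 (pos 4,5,6,7): 0⊕1⊕0⊕1 = 0
Syndrome s4…s1 = 001 → error at position 1.
Flip position 1: 1100101 → 0100101
Read data bits from positions 3,5,6,7: 0101

0101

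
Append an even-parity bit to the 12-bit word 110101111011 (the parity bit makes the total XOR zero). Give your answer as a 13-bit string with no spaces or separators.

XOR of the 12 data bits: 1⊕1⊕0⊕1⊕0⊕1⊕1⊕1⊕1⊕0⊕1⊕1 = 1
Parity bit = 1 (so all 13 bits XOR to 0).

1101011110111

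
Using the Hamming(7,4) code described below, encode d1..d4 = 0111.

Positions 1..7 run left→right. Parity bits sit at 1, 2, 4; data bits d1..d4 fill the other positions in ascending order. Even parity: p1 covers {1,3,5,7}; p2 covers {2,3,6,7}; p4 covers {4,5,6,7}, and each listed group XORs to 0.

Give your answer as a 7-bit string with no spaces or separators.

Place data at non-parity positions: p1 p2 0 p4 1 1 1
p1 (pos 1,3,5,7): XOR of data positions = 0⊕1⊕1 = 0
p2 (pos 2,3,6,7): XOR of data positions = 0⊕1⊕1 = 0
p4 (pos 4,5,6,7): XOR of data positions = 1⊕1⊕1 = 1
Codeword: 0001111

0001111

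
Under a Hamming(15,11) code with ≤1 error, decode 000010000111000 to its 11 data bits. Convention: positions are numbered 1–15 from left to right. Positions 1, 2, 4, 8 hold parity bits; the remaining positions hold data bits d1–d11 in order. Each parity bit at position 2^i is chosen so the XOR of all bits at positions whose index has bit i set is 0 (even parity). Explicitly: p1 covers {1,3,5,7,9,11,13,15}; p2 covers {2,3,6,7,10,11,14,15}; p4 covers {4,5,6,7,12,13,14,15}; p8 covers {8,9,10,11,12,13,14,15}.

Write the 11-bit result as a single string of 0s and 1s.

s1 (pos 1,3,5,7,9,11,13,15): 0⊕0⊕1⊕0⊕0⊕1⊕0⊕0 = 0
s2 (pos 2,3,6,7,10,11,14,15): 0⊕0⊕0⊕0⊕1⊕1⊕0⊕0 = 0
s4 (pos 4,5,6,7,12,13,14,15): 0⊕1⊕0⊕0⊕1⊕0⊕0⊕0 = 0
s8 (pos 8,9,10,11,12,13,14,15): 0⊕0⊕1⊕1⊕1⊕0⊕0⊕0 = 1
Syndrome s8…s1 = 1000 → error at position 8.
Flip position 8: 000010000111000 → 000010010111000
Read data bits from positions 3,5,6,7,9,10,11,12,13,14,15: 01000111000

01000111000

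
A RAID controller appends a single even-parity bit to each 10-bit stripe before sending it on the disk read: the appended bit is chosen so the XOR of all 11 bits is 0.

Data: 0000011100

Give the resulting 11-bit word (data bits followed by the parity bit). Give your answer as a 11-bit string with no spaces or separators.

00000111001

XOR of the 10 data bits: 0⊕0⊕0⊕0⊕0⊕1⊕1⊕1⊕0⊕0 = 1
Parity bit = 1 (so all 11 bits XOR to 0).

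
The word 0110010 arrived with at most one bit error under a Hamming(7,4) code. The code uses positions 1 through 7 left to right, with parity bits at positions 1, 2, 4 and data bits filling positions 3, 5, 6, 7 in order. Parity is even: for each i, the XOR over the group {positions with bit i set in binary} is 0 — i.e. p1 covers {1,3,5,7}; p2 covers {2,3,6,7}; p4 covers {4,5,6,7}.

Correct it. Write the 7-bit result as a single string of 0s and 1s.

0110011

s1 (pos 1,3,5,7): 0⊕1⊕0⊕0 = 1
s2 (pos 2,3,6,7): 1⊕1⊕1⊕0 = 1
s4 (pos 4,5,6,7): 0⊕0⊕1⊕0 = 1
Syndrome s4…s1 = 111 → error at position 7.
Flip position 7: 0110010 → 0110011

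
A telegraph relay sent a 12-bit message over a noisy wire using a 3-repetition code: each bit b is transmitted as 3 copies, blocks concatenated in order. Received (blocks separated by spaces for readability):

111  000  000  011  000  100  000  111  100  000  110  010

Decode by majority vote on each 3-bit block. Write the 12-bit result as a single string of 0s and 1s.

Block 1 (111): 3 ones → 1
Block 2 (000): 0 ones → 0
Block 3 (000): 0 ones → 0
Block 4 (011): 2 ones → 1
Block 5 (000): 0 ones → 0
Block 6 (100): 1 one → 0
Block 7 (000): 0 ones → 0
Block 8 (111): 3 ones → 1
Block 9 (100): 1 one → 0
Block 10 (000): 0 ones → 0
Block 11 (110): 2 ones → 1
Block 12 (010): 1 one → 0

100100010010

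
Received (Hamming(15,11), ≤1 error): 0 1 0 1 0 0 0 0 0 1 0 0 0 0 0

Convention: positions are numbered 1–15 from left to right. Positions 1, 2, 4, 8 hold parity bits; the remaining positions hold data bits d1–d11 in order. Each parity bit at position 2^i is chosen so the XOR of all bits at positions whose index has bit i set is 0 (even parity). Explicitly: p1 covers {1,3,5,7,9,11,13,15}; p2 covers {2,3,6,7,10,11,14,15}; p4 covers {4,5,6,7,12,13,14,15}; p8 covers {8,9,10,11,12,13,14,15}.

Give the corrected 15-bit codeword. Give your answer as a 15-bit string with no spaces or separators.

s1 (pos 1,3,5,7,9,11,13,15): 0⊕0⊕0⊕0⊕0⊕0⊕0⊕0 = 0
s2 (pos 2,3,6,7,10,11,14,15): 1⊕0⊕0⊕0⊕1⊕0⊕0⊕0 = 0
s4 (pos 4,5,6,7,12,13,14,15): 1⊕0⊕0⊕0⊕0⊕0⊕0⊕0 = 1
s8 (pos 8,9,10,11,12,13,14,15): 0⊕0⊕1⊕0⊕0⊕0⊕0⊕0 = 1
Syndrome s8…s1 = 1100 → error at position 12.
Flip position 12: 010100000100000 → 010100000101000

010100000101000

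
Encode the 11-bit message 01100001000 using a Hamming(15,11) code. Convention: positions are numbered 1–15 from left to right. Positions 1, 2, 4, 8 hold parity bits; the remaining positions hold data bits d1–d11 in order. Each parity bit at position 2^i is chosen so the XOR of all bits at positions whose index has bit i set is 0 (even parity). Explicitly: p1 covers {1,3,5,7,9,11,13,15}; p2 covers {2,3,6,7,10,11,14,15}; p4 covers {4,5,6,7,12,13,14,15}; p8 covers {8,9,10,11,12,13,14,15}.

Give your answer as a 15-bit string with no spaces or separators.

Place data at non-parity positions: p1 p2 0 p4 1 1 0 p8 0 0 0 1 0 0 0
p1 (pos 1,3,5,7,9,11,13,15): XOR of data positions = 0⊕1⊕0⊕0⊕0⊕0⊕0 = 1
p2 (pos 2,3,6,7,10,11,14,15): XOR of data positions = 0⊕1⊕0⊕0⊕0⊕0⊕0 = 1
p4 (pos 4,5,6,7,12,13,14,15): XOR of data positions = 1⊕1⊕0⊕1⊕0⊕0⊕0 = 1
p8 (pos 8,9,10,11,12,13,14,15): XOR of data positions = 0⊕0⊕0⊕1⊕0⊕0⊕0 = 1
Codeword: 110111010001000

110111010001000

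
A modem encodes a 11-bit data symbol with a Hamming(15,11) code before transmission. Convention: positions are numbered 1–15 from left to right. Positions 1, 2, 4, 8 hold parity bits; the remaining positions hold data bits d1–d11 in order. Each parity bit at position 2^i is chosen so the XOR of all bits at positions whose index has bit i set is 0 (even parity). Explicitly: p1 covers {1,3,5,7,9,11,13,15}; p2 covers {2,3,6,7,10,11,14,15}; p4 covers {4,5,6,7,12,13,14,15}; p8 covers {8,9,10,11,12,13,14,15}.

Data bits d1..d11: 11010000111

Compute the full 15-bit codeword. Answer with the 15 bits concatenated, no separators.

101110110000111

Place data at non-parity positions: p1 p2 1 p4 1 0 1 p8 0 0 0 0 1 1 1
p1 (pos 1,3,5,7,9,11,13,15): XOR of data positions = 1⊕1⊕1⊕0⊕0⊕1⊕1 = 1
p2 (pos 2,3,6,7,10,11,14,15): XOR of data positions = 1⊕0⊕1⊕0⊕0⊕1⊕1 = 0
p4 (pos 4,5,6,7,12,13,14,15): XOR of data positions = 1⊕0⊕1⊕0⊕1⊕1⊕1 = 1
p8 (pos 8,9,10,11,12,13,14,15): XOR of data positions = 0⊕0⊕0⊕0⊕1⊕1⊕1 = 1
Codeword: 101110110000111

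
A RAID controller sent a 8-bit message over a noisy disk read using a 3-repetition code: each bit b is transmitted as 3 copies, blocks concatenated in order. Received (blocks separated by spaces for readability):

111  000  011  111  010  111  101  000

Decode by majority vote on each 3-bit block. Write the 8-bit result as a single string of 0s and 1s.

Block 1 (111): 3 ones → 1
Block 2 (000): 0 ones → 0
Block 3 (011): 2 ones → 1
Block 4 (111): 3 ones → 1
Block 5 (010): 1 one → 0
Block 6 (111): 3 ones → 1
Block 7 (101): 2 ones → 1
Block 8 (000): 0 ones → 0

10110110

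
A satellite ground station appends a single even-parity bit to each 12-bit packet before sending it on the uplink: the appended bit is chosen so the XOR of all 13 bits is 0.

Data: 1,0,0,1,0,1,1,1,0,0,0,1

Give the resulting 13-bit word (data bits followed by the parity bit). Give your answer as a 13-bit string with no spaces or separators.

XOR of the 12 data bits: 1⊕0⊕0⊕1⊕0⊕1⊕1⊕1⊕0⊕0⊕0⊕1 = 0
Parity bit = 0 (so all 13 bits XOR to 0).

1001011100010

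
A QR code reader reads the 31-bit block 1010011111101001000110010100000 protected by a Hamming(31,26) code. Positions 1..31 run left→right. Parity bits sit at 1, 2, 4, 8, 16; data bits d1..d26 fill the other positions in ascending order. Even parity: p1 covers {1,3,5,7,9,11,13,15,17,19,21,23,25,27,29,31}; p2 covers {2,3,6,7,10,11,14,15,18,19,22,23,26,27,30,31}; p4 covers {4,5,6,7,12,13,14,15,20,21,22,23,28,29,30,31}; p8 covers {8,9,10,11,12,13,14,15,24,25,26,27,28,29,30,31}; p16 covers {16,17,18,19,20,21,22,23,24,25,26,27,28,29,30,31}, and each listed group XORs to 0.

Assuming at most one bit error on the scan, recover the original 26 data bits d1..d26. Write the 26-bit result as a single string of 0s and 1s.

10111110100000110010100100

s1 (pos 1,3,5,7,9,11,13,15,17,19,21,23,25,27,29,31): 1⊕1⊕0⊕1⊕1⊕1⊕1⊕0⊕0⊕0⊕1⊕0⊕0⊕0⊕0⊕0 = 1
s2 (pos 2,3,6,7,10,11,14,15,18,19,22,23,26,27,30,31): 0⊕1⊕1⊕1⊕1⊕1⊕0⊕0⊕0⊕0⊕0⊕0⊕1⊕0⊕0⊕0 = 0
s4 (pos 4,5,6,7,12,13,14,15,20,21,22,23,28,29,30,31): 0⊕0⊕1⊕1⊕0⊕1⊕0⊕0⊕1⊕1⊕0⊕0⊕0⊕0⊕0⊕0 = 1
s8 (pos 8,9,10,11,12,13,14,15,24,25,26,27,28,29,30,31): 1⊕1⊕1⊕1⊕0⊕1⊕0⊕0⊕1⊕0⊕1⊕0⊕0⊕0⊕0⊕0 = 1
s16 (pos 16,17,18,19,20,21,22,23,24,25,26,27,28,29,30,31): 1⊕0⊕0⊕0⊕1⊕1⊕0⊕0⊕1⊕0⊕1⊕0⊕0⊕0⊕0⊕0 = 1
Syndrome s16…s1 = 11101 → error at position 29.
Flip position 29: 1010011111101001000110010100000 → 1010011111101001000110010100100
Read data bits from positions 3,5,6,7,9,10,11,12,13,14,15,17,18,19,20,21,22,23,24,25,26,27,28,29,30,31: 10111110100000110010100100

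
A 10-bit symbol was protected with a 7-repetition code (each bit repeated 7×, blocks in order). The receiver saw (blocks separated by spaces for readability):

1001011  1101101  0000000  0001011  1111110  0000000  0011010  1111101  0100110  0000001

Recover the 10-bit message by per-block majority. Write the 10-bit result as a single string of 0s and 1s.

Block 1 (1001011): 4 ones → 1
Block 2 (1101101): 5 ones → 1
Block 3 (0000000): 0 ones → 0
Block 4 (0001011): 3 ones → 0
Block 5 (1111110): 6 ones → 1
Block 6 (0000000): 0 ones → 0
Block 7 (0011010): 3 ones → 0
Block 8 (1111101): 6 ones → 1
Block 9 (0100110): 3 ones → 0
Block 10 (0000001): 1 one → 0

1100100100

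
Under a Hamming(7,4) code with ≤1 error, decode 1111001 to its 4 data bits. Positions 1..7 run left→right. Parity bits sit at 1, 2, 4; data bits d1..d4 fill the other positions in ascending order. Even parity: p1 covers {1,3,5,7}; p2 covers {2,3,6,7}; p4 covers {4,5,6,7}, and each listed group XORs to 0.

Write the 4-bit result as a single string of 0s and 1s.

s1 (pos 1,3,5,7): 1⊕1⊕0⊕1 = 1
s2 (pos 2,3,6,7): 1⊕1⊕0⊕1 = 1
s4 (pos 4,5,6,7): 1⊕0⊕0⊕1 = 0
Syndrome s4…s1 = 011 → error at position 3.
Flip position 3: 1111001 → 1101001
Read data bits from positions 3,5,6,7: 0001

0001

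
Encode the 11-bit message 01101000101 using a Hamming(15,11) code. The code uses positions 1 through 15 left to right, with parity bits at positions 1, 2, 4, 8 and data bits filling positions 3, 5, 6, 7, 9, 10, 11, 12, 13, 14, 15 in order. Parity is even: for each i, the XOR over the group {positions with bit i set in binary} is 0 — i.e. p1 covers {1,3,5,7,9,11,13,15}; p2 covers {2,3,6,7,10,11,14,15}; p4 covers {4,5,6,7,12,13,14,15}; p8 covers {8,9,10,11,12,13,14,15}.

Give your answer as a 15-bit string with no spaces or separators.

000011011000101

Place data at non-parity positions: p1 p2 0 p4 1 1 0 p8 1 0 0 0 1 0 1
p1 (pos 1,3,5,7,9,11,13,15): XOR of data positions = 0⊕1⊕0⊕1⊕0⊕1⊕1 = 0
p2 (pos 2,3,6,7,10,11,14,15): XOR of data positions = 0⊕1⊕0⊕0⊕0⊕0⊕1 = 0
p4 (pos 4,5,6,7,12,13,14,15): XOR of data positions = 1⊕1⊕0⊕0⊕1⊕0⊕1 = 0
p8 (pos 8,9,10,11,12,13,14,15): XOR of data positions = 1⊕0⊕0⊕0⊕1⊕0⊕1 = 1
Codeword: 000011011000101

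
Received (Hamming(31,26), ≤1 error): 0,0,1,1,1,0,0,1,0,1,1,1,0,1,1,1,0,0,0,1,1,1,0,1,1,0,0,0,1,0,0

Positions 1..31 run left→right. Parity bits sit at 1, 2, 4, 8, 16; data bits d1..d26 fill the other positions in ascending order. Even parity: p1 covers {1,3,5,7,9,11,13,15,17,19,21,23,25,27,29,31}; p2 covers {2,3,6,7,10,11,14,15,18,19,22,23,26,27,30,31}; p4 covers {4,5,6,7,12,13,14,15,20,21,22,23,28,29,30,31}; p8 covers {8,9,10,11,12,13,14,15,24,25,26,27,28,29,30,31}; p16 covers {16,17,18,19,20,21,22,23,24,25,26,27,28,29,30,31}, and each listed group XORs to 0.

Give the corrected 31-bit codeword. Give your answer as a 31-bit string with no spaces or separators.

0011100101110111000111011000000

s1 (pos 1,3,5,7,9,11,13,15,17,19,21,23,25,27,29,31): 0⊕1⊕1⊕0⊕0⊕1⊕0⊕1⊕0⊕0⊕1⊕0⊕1⊕0⊕1⊕0 = 1
s2 (pos 2,3,6,7,10,11,14,15,18,19,22,23,26,27,30,31): 0⊕1⊕0⊕0⊕1⊕1⊕1⊕1⊕0⊕0⊕1⊕0⊕0⊕0⊕0⊕0 = 0
s4 (pos 4,5,6,7,12,13,14,15,20,21,22,23,28,29,30,31): 1⊕1⊕0⊕0⊕1⊕0⊕1⊕1⊕1⊕1⊕1⊕0⊕0⊕1⊕0⊕0 = 1
s8 (pos 8,9,10,11,12,13,14,15,24,25,26,27,28,29,30,31): 1⊕0⊕1⊕1⊕1⊕0⊕1⊕1⊕1⊕1⊕0⊕0⊕0⊕1⊕0⊕0 = 1
s16 (pos 16,17,18,19,20,21,22,23,24,25,26,27,28,29,30,31): 1⊕0⊕0⊕0⊕1⊕1⊕1⊕0⊕1⊕1⊕0⊕0⊕0⊕1⊕0⊕0 = 1
Syndrome s16…s1 = 11101 → error at position 29.
Flip position 29: 0011100101110111000111011000100 → 0011100101110111000111011000000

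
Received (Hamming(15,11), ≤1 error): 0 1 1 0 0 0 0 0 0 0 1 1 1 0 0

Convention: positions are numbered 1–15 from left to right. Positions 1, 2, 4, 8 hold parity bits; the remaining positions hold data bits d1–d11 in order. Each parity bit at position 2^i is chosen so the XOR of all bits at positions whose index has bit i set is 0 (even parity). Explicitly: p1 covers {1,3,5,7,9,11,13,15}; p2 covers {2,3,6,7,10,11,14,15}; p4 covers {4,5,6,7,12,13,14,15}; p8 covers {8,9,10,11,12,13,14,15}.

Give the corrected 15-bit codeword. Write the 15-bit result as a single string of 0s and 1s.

s1 (pos 1,3,5,7,9,11,13,15): 0⊕1⊕0⊕0⊕0⊕1⊕1⊕0 = 1
s2 (pos 2,3,6,7,10,11,14,15): 1⊕1⊕0⊕0⊕0⊕1⊕0⊕0 = 1
s4 (pos 4,5,6,7,12,13,14,15): 0⊕0⊕0⊕0⊕1⊕1⊕0⊕0 = 0
s8 (pos 8,9,10,11,12,13,14,15): 0⊕0⊕0⊕1⊕1⊕1⊕0⊕0 = 1
Syndrome s8…s1 = 1011 → error at position 11.
Flip position 11: 011000000011100 → 011000000001100

011000000001100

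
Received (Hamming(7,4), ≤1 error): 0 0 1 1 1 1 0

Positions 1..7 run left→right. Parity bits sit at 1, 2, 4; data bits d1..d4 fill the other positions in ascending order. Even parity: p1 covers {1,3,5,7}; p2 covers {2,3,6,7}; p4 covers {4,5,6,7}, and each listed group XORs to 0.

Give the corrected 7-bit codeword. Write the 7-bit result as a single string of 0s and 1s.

s1 (pos 1,3,5,7): 0⊕1⊕1⊕0 = 0
s2 (pos 2,3,6,7): 0⊕1⊕1⊕0 = 0
s4 (pos 4,5,6,7): 1⊕1⊕1⊕0 = 1
Syndrome s4…s1 = 100 → error at position 4.
Flip position 4: 0011110 → 0010110

0010110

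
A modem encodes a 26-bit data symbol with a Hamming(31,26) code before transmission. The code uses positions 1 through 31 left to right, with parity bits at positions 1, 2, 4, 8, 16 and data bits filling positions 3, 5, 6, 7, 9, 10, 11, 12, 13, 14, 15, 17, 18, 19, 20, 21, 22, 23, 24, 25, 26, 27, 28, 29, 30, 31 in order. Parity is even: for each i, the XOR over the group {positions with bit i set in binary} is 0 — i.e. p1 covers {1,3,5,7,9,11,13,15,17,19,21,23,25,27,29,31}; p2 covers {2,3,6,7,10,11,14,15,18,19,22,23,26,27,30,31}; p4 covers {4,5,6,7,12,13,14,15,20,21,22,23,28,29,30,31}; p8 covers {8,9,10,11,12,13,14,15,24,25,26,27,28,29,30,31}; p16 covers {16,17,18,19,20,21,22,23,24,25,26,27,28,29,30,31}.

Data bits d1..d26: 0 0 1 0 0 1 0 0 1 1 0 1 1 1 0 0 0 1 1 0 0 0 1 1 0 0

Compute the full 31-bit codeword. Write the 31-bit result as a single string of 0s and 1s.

Place data at non-parity positions: p1 p2 0 p4 0 1 0 p8 0 1 0 0 1 1 0 p16 1 1 1 0 0 0 1 1 0 0 0 1 1 0 0
p1 (pos 1,3,5,7,9,11,13,15,17,19,21,23,25,27,29,31): XOR of data positions = 0⊕0⊕0⊕0⊕0⊕1⊕0⊕1⊕1⊕0⊕1⊕0⊕0⊕1⊕0 = 1
p2 (pos 2,3,6,7,10,11,14,15,18,19,22,23,26,27,30,31): XOR of data positions = 0⊕1⊕0⊕1⊕0⊕1⊕0⊕1⊕1⊕0⊕1⊕0⊕0⊕0⊕0 = 0
p4 (pos 4,5,6,7,12,13,14,15,20,21,22,23,28,29,30,31): XOR of data positions = 0⊕1⊕0⊕0⊕1⊕1⊕0⊕0⊕0⊕0⊕1⊕1⊕1⊕0⊕0 = 0
p8 (pos 8,9,10,11,12,13,14,15,24,25,26,27,28,29,30,31): XOR of data positions = 0⊕1⊕0⊕0⊕1⊕1⊕0⊕1⊕0⊕0⊕0⊕1⊕1⊕0⊕0 = 0
p16 (pos 16,17,18,19,20,21,22,23,24,25,26,27,28,29,30,31): XOR of data positions = 1⊕1⊕1⊕0⊕0⊕0⊕1⊕1⊕0⊕0⊕0⊕1⊕1⊕0⊕0 = 1
Codeword: 1000010001001101111000110001100

1000010001001101111000110001100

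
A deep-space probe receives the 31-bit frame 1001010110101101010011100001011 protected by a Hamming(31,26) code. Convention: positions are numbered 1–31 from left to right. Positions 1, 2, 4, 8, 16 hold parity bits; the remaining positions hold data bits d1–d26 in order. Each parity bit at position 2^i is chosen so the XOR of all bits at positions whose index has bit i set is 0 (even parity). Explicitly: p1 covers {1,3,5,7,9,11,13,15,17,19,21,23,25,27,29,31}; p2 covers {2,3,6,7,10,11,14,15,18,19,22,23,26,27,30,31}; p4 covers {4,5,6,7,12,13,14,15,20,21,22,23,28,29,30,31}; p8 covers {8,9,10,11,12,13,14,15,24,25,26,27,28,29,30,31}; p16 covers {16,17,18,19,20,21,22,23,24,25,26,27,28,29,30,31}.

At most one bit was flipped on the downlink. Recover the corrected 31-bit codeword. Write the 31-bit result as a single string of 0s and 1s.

0001010110101101010011100001011

s1 (pos 1,3,5,7,9,11,13,15,17,19,21,23,25,27,29,31): 1⊕0⊕0⊕0⊕1⊕1⊕1⊕0⊕0⊕0⊕1⊕1⊕0⊕0⊕0⊕1 = 1
s2 (pos 2,3,6,7,10,11,14,15,18,19,22,23,26,27,30,31): 0⊕0⊕1⊕0⊕0⊕1⊕1⊕0⊕1⊕0⊕1⊕1⊕0⊕0⊕1⊕1 = 0
s4 (pos 4,5,6,7,12,13,14,15,20,21,22,23,28,29,30,31): 1⊕0⊕1⊕0⊕0⊕1⊕1⊕0⊕0⊕1⊕1⊕1⊕1⊕0⊕1⊕1 = 0
s8 (pos 8,9,10,11,12,13,14,15,24,25,26,27,28,29,30,31): 1⊕1⊕0⊕1⊕0⊕1⊕1⊕0⊕0⊕0⊕0⊕0⊕1⊕0⊕1⊕1 = 0
s16 (pos 16,17,18,19,20,21,22,23,24,25,26,27,28,29,30,31): 1⊕0⊕1⊕0⊕0⊕1⊕1⊕1⊕0⊕0⊕0⊕0⊕1⊕0⊕1⊕1 = 0
Syndrome s16…s1 = 00001 → error at position 1.
Flip position 1: 1001010110101101010011100001011 → 0001010110101101010011100001011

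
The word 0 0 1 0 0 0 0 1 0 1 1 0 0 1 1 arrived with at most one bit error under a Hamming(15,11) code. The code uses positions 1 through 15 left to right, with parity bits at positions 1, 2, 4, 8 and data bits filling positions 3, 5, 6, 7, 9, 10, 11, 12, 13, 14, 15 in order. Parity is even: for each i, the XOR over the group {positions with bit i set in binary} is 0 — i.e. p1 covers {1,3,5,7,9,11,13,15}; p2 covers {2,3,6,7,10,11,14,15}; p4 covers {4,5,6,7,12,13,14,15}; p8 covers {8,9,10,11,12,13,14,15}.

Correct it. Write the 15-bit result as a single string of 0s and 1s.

001000010100011

s1 (pos 1,3,5,7,9,11,13,15): 0⊕1⊕0⊕0⊕0⊕1⊕0⊕1 = 1
s2 (pos 2,3,6,7,10,11,14,15): 0⊕1⊕0⊕0⊕1⊕1⊕1⊕1 = 1
s4 (pos 4,5,6,7,12,13,14,15): 0⊕0⊕0⊕0⊕0⊕0⊕1⊕1 = 0
s8 (pos 8,9,10,11,12,13,14,15): 1⊕0⊕1⊕1⊕0⊕0⊕1⊕1 = 1
Syndrome s8…s1 = 1011 → error at position 11.
Flip position 11: 001000010110011 → 001000010100011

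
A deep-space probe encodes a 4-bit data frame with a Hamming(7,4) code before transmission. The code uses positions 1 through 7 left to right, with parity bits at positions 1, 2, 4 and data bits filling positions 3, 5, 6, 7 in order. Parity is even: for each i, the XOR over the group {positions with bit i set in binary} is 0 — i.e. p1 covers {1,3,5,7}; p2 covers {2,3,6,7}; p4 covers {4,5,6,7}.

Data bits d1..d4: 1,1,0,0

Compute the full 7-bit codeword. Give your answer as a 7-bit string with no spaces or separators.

0111100

Place data at non-parity positions: p1 p2 1 p4 1 0 0
p1 (pos 1,3,5,7): XOR of data positions = 1⊕1⊕0 = 0
p2 (pos 2,3,6,7): XOR of data positions = 1⊕0⊕0 = 1
p4 (pos 4,5,6,7): XOR of data positions = 1⊕0⊕0 = 1
Codeword: 0111100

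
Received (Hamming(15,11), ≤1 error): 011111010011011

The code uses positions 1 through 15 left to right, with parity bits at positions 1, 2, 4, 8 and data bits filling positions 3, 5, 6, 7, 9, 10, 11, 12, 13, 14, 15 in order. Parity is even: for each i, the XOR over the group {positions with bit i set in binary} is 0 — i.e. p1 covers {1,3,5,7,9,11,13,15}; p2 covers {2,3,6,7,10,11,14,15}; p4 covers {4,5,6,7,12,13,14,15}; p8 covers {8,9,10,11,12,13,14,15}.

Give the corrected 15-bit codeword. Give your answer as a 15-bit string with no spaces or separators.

s1 (pos 1,3,5,7,9,11,13,15): 0⊕1⊕1⊕0⊕0⊕1⊕0⊕1 = 0
s2 (pos 2,3,6,7,10,11,14,15): 1⊕1⊕1⊕0⊕0⊕1⊕1⊕1 = 0
s4 (pos 4,5,6,7,12,13,14,15): 1⊕1⊕1⊕0⊕1⊕0⊕1⊕1 = 0
s8 (pos 8,9,10,11,12,13,14,15): 1⊕0⊕0⊕1⊕1⊕0⊕1⊕1 = 1
Syndrome s8…s1 = 1000 → error at position 8.
Flip position 8: 011111010011011 → 011111000011011

011111000011011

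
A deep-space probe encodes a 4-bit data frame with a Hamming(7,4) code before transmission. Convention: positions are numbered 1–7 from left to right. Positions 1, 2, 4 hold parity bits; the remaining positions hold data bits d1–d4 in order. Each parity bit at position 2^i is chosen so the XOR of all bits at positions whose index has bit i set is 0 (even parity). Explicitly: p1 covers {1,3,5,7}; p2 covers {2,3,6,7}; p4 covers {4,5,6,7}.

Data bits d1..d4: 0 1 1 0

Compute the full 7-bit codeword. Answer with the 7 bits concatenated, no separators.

Place data at non-parity positions: p1 p2 0 p4 1 1 0
p1 (pos 1,3,5,7): XOR of data positions = 0⊕1⊕0 = 1
p2 (pos 2,3,6,7): XOR of data positions = 0⊕1⊕0 = 1
p4 (pos 4,5,6,7): XOR of data positions = 1⊕1⊕0 = 0
Codeword: 1100110

1100110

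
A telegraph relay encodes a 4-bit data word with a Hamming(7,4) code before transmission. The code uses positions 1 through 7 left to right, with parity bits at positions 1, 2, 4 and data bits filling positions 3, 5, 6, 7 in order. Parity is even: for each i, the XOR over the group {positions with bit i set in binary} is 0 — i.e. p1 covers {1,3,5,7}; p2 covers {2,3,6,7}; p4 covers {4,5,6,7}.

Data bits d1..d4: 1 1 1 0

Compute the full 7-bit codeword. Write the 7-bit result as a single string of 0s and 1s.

0010110

Place data at non-parity positions: p1 p2 1 p4 1 1 0
p1 (pos 1,3,5,7): XOR of data positions = 1⊕1⊕0 = 0
p2 (pos 2,3,6,7): XOR of data positions = 1⊕1⊕0 = 0
p4 (pos 4,5,6,7): XOR of data positions = 1⊕1⊕0 = 0
Codeword: 0010110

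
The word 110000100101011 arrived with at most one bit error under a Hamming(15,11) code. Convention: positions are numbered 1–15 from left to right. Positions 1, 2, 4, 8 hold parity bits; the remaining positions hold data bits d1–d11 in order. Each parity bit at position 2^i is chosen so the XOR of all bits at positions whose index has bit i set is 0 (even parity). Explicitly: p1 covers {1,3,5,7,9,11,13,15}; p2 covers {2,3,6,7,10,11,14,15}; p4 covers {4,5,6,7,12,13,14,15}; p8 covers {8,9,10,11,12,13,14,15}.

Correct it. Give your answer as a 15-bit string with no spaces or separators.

s1 (pos 1,3,5,7,9,11,13,15): 1⊕0⊕0⊕1⊕0⊕0⊕0⊕1 = 1
s2 (pos 2,3,6,7,10,11,14,15): 1⊕0⊕0⊕1⊕1⊕0⊕1⊕1 = 1
s4 (pos 4,5,6,7,12,13,14,15): 0⊕0⊕0⊕1⊕1⊕0⊕1⊕1 = 0
s8 (pos 8,9,10,11,12,13,14,15): 0⊕0⊕1⊕0⊕1⊕0⊕1⊕1 = 0
Syndrome s8…s1 = 0011 → error at position 3.
Flip position 3: 110000100101011 → 111000100101011

111000100101011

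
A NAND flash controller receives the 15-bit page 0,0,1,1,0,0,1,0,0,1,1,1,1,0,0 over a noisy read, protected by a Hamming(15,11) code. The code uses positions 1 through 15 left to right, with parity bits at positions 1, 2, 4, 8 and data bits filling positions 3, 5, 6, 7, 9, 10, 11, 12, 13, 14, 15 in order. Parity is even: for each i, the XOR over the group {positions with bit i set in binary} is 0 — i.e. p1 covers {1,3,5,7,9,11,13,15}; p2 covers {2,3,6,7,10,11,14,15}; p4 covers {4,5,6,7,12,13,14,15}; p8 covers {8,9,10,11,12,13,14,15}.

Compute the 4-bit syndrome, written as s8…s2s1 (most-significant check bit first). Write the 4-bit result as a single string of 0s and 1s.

0000

s1 (pos 1,3,5,7,9,11,13,15): 0⊕1⊕0⊕1⊕0⊕1⊕1⊕0 = 0
s2 (pos 2,3,6,7,10,11,14,15): 0⊕1⊕0⊕1⊕1⊕1⊕0⊕0 = 0
s4 (pos 4,5,6,7,12,13,14,15): 1⊕0⊕0⊕1⊕1⊕1⊕0⊕0 = 0
s8 (pos 8,9,10,11,12,13,14,15): 0⊕0⊕1⊕1⊕1⊕1⊕0⊕0 = 0
Syndrome s8…s1 = 0000 → no error.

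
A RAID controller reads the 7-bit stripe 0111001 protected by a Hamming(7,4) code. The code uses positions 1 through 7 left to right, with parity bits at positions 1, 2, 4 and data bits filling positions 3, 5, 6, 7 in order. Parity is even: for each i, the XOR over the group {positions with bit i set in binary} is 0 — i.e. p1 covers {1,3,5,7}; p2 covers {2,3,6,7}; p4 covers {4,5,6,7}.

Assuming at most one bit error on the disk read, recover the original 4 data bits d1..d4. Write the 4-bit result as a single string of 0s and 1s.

s1 (pos 1,3,5,7): 0⊕1⊕0⊕1 = 0
s2 (pos 2,3,6,7): 1⊕1⊕0⊕1 = 1
s4 (pos 4,5,6,7): 1⊕0⊕0⊕1 = 0
Syndrome s4…s1 = 010 → error at position 2.
Flip position 2: 0111001 → 0011001
Read data bits from positions 3,5,6,7: 1001

1001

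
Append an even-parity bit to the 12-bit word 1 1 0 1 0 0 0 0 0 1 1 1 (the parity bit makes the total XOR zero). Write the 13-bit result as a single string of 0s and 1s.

XOR of the 12 data bits: 1⊕1⊕0⊕1⊕0⊕0⊕0⊕0⊕0⊕1⊕1⊕1 = 0
Parity bit = 0 (so all 13 bits XOR to 0).

1101000001110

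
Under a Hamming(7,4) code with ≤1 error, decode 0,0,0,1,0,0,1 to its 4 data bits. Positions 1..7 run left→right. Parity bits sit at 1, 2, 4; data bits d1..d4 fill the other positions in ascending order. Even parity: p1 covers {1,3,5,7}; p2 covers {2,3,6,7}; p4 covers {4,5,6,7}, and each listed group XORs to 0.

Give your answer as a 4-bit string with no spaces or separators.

1001

s1 (pos 1,3,5,7): 0⊕0⊕0⊕1 = 1
s2 (pos 2,3,6,7): 0⊕0⊕0⊕1 = 1
s4 (pos 4,5,6,7): 1⊕0⊕0⊕1 = 0
Syndrome s4…s1 = 011 → error at position 3.
Flip position 3: 0001001 → 0011001
Read data bits from positions 3,5,6,7: 1001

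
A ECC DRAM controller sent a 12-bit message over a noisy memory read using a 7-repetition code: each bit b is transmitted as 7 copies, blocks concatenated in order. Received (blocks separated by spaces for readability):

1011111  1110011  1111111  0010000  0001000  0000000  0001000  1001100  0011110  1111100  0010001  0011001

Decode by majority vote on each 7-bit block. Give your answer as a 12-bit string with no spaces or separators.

Block 1 (1011111): 6 ones → 1
Block 2 (1110011): 5 ones → 1
Block 3 (1111111): 7 ones → 1
Block 4 (0010000): 1 one → 0
Block 5 (0001000): 1 one → 0
Block 6 (0000000): 0 ones → 0
Block 7 (0001000): 1 one → 0
Block 8 (1001100): 3 ones → 0
Block 9 (0011110): 4 ones → 1
Block 10 (1111100): 5 ones → 1
Block 11 (0010001): 2 ones → 0
Block 12 (0011001): 3 ones → 0

111000001100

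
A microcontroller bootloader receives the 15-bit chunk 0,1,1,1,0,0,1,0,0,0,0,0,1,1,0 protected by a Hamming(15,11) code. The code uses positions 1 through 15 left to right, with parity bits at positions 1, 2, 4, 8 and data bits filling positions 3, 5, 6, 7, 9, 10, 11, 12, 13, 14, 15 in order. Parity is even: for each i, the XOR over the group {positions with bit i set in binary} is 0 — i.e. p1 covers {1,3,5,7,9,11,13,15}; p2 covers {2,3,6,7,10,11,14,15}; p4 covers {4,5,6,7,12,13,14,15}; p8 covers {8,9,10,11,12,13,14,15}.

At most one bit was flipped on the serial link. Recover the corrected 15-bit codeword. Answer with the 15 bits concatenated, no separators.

s1 (pos 1,3,5,7,9,11,13,15): 0⊕1⊕0⊕1⊕0⊕0⊕1⊕0 = 1
s2 (pos 2,3,6,7,10,11,14,15): 1⊕1⊕0⊕1⊕0⊕0⊕1⊕0 = 0
s4 (pos 4,5,6,7,12,13,14,15): 1⊕0⊕0⊕1⊕0⊕1⊕1⊕0 = 0
s8 (pos 8,9,10,11,12,13,14,15): 0⊕0⊕0⊕0⊕0⊕1⊕1⊕0 = 0
Syndrome s8…s1 = 0001 → error at position 1.
Flip position 1: 011100100000110 → 111100100000110

111100100000110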